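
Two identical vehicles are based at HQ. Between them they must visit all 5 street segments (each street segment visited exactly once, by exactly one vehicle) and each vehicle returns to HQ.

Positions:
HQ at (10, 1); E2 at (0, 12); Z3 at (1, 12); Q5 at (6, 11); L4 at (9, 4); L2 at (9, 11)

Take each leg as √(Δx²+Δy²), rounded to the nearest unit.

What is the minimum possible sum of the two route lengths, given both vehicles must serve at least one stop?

Try each way of splitting the stops between the two vehicles (each non-empty) and, for each split, find the best tour for each vehicle:
  {E2} + {Z3, Q5, L4, L2}: 30 + 32 = 62
  {Z3} + {E2, Q5, L4, L2}: 28 + 34 = 62
  {E2, Z3} + {Q5, L4, L2}: 30 + 24 = 54
  {Q5} + {E2, Z3, L4, L2}: 22 + 34 = 56
  {E2, Q5} + {Z3, L4, L2}: 32 + 32 = 64
  {Z3, Q5} + {E2, L4, L2}: 30 + 34 = 64
  … (15 splits in total)
  {L4} + {E2, Z3, Q5, L2}: 6 + 34 = 40  ← best
Best: vehicle 1 HQ → L4 → HQ = 6; vehicle 2 HQ → E2 → Z3 → Q5 → L2 → HQ = 34; combined 40.

Minimum combined distance: 40.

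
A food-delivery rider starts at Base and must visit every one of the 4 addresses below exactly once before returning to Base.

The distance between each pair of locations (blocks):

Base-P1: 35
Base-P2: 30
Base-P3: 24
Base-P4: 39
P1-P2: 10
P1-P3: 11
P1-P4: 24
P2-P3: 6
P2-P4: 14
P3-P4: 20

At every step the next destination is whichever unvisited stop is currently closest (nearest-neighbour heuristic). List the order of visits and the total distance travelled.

From Base: distances to unvisited — P3=24, P2=30, P1=35, P4=39. Nearest is P3 (24).
From P3: distances to unvisited — P2=6, P1=11, P4=20. Nearest is P2 (6).
From P2: distances to unvisited — P1=10, P4=14. Nearest is P1 (10).
From P1: distances to unvisited — P4=24. Nearest is P4 (24).
Return P4→Base: 39.
Total = 24 + 6 + 10 + 24 + 39 = 103.

103 blocks along Base → P3 → P2 → P1 → P4 → Base.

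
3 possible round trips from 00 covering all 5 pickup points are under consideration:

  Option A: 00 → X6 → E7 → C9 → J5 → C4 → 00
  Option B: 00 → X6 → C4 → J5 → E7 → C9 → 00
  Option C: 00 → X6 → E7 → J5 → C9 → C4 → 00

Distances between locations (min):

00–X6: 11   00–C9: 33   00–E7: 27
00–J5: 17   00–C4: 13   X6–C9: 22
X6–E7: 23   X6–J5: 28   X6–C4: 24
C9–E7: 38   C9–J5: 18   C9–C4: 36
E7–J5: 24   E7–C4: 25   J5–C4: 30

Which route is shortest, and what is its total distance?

Shortest is Option C, total 125 min.

Option A: 11 + 23 + 38 + 18 + 30 + 13 = 133
Option B: 11 + 24 + 30 + 24 + 38 + 33 = 160
Option C: 11 + 23 + 24 + 18 + 36 + 13 = 125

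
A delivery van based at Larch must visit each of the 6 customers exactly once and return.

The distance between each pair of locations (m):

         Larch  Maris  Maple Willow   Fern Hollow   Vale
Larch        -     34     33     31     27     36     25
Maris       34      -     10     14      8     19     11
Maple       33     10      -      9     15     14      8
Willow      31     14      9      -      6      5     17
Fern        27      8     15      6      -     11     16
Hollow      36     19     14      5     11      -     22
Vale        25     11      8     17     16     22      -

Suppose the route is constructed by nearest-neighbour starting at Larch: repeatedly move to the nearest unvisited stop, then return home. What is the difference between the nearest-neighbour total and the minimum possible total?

Excess over optimum: 2 m.

Larch: Vale=25, Fern=27, Willow=31, Maple=33, Maris=34, Hollow=36 ⇒ Vale
Vale: Maple=8, Maris=11, Fern=16, Willow=17, Hollow=22 ⇒ Maple
Maple: Willow=9, Maris=10, Hollow=14, Fern=15 ⇒ Willow
Willow: Hollow=5, Fern=6, Maris=14 ⇒ Hollow
Hollow: Fern=11, Maris=19 ⇒ Fern
Fern: Maris=8 ⇒ Maris
NN route Larch → Vale → Maple → Willow → Hollow → Fern → Maris → Larch costs 100.
Optimal: Larch → Willow → Hollow → Fern → Maris → Maple → Vale → Larch costs 98 (by enumerating all 360 distinct tours).
Excess = 100 − 98 = 2.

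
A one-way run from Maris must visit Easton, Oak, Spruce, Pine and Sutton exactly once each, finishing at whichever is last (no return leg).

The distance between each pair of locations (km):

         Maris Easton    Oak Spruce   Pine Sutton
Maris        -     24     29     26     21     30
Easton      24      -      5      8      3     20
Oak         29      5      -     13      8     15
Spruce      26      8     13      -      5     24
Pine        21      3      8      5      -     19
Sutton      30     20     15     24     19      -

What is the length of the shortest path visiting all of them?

There are 5! = 120 possible orderings.
Maris → Easton → Oak → Spruce → Pine → Sutton: 24+5+13+5+19 = 66
Maris → Easton → Oak → Spruce → Sutton → Pine: 24+5+13+24+19 = 85
Maris → Easton → Oak → Pine → Spruce → Sutton: 24+5+8+5+24 = 66
Maris → Easton → Oak → Pine → Sutton → Spruce: 24+5+8+19+24 = 80
Maris → Easton → Oak → Sutton → Spruce → Pine: 24+5+15+24+5 = 73
Maris → Easton → Oak → Sutton → Pine → Spruce: 24+5+15+19+5 = 68
Maris → Easton → Spruce → Oak → Pine → Sutton: 24+8+13+8+19 = 72
Maris → Easton → Spruce → Oak → Sutton → Pine: 24+8+13+15+19 = 79
Maris → Easton → Spruce → Pine → Oak → Sutton: 24+8+5+8+15 = 60
Maris → Easton → Spruce → Pine → Sutton → Oak: 24+8+5+19+15 = 71
Maris → Easton → Spruce → Sutton → Oak → Pine: 24+8+24+15+8 = 79
Maris → Easton → Spruce → Sutton → Pine → Oak: 24+8+24+19+8 = 83
Maris → Easton → Pine → Oak → Spruce → Sutton: 24+3+8+13+24 = 72
Maris → Easton → Pine → Oak → Sutton → Spruce: 24+3+8+15+24 = 74
… (106 more)
Maris → Spruce → Pine → Easton → Oak → Sutton: 26+5+3+5+15 = 54  ← best
The minimum is 54.
One shortest path: Maris → Spruce → Pine → Easton → Oak → Sutton.

54 km — the minimum one-way total.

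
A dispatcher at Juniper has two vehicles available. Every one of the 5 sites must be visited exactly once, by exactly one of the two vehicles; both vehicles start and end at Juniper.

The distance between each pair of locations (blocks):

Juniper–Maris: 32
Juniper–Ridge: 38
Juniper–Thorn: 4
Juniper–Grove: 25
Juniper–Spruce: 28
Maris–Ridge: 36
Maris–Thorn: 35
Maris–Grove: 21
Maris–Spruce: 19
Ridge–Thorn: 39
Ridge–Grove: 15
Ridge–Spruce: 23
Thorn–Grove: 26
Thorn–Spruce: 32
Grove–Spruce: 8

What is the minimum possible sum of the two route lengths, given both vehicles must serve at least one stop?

120 blocks — the smallest possible combined total.

Try each way of splitting the stops between the two vehicles (each non-empty) and, for each split, find the best tour for each vehicle:
  {Maris} + {Ridge, Thorn, Grove, Spruce}: 64 + 94 = 158
  {Ridge} + {Maris, Thorn, Grove, Spruce}: 76 + 89 = 165
  {Maris, Ridge} + {Thorn, Grove, Spruce}: 106 + 66 = 172
  {Thorn} + {Maris, Ridge, Grove, Spruce}: 8 + 112 = 120
  {Maris, Thorn} + {Ridge, Grove, Spruce}: 71 + 89 = 160
  {Ridge, Thorn} + {Maris, Grove, Spruce}: 81 + 84 = 165
  … (15 splits in total)
Best: vehicle 1 Juniper → Thorn → Juniper = 8; vehicle 2 Juniper → Maris → Spruce → Grove → Ridge → Juniper = 112; combined 120.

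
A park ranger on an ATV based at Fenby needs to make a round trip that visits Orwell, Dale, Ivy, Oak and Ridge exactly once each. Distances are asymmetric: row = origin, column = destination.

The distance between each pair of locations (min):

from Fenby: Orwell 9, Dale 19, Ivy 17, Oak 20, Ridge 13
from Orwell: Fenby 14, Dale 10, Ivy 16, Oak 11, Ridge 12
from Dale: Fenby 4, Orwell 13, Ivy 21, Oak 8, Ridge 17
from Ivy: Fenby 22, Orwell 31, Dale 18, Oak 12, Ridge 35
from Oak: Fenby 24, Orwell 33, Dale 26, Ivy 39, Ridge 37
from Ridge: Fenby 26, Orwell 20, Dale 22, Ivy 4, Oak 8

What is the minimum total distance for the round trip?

Fenby-Orwell-Dale-Ivy-Oak-Ridge-Fenby: 9+10+21+12+37+26 = 115
Fenby-Orwell-Dale-Ivy-Ridge-Oak-Fenby: 9+10+21+35+8+24 = 107
Fenby-Orwell-Dale-Oak-Ivy-Ridge-Fenby: 9+10+8+39+35+26 = 127
Fenby-Orwell-Dale-Oak-Ridge-Ivy-Fenby: 9+10+8+37+4+22 = 90
Fenby-Orwell-Dale-Ridge-Ivy-Oak-Fenby: 9+10+17+4+12+24 = 76
Fenby-Orwell-Dale-Ridge-Oak-Ivy-Fenby: 9+10+17+8+39+22 = 105
Fenby-Orwell-Ivy-Dale-Oak-Ridge-Fenby: 9+16+18+8+37+26 = 114
Fenby-Orwell-Ivy-Dale-Ridge-Oak-Fenby: 9+16+18+17+8+24 = 92
Fenby-Orwell-Ivy-Oak-Dale-Ridge-Fenby: 9+16+12+26+17+26 = 106
Fenby-Orwell-Ivy-Oak-Ridge-Dale-Fenby: 9+16+12+37+22+4 = 100
Fenby-Orwell-Ivy-Ridge-Dale-Oak-Fenby: 9+16+35+22+8+24 = 114
Fenby-Orwell-Ivy-Ridge-Oak-Dale-Fenby: 9+16+35+8+26+4 = 98
Fenby-Orwell-Oak-Dale-Ivy-Ridge-Fenby: 9+11+26+21+35+26 = 128
Fenby-Orwell-Oak-Dale-Ridge-Ivy-Fenby: 9+11+26+17+4+22 = 89
… (106 more)
Fenby-Orwell-Ridge-Ivy-Oak-Dale-Fenby: 9+12+4+12+26+4 = 67  ← best
The minimum is 67.
One optimal route: Fenby → Orwell → Ridge → Ivy → Oak → Dale → Fenby.

67 min — the shortest possible round trip.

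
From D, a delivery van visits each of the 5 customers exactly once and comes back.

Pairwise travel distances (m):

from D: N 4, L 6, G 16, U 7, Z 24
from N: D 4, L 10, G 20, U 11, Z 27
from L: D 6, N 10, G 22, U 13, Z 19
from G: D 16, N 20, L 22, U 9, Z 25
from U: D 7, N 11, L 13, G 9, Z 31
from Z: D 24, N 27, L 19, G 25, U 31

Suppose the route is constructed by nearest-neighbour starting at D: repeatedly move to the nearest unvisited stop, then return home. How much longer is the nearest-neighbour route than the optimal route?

From D: N=4, L=6, U=7, G=16, Z=24 → choose N (4).
From N: L=10, U=11, G=20, Z=27 → choose L (10).
From L: U=13, Z=19, G=22 → choose U (13).
From U: G=9, Z=31 → choose G (9).
From G: Z=25 → choose Z (25).
NN route D → N → L → U → G → Z → D costs 85.
Optimal: D → N → L → Z → G → U → D costs 74 (by enumerating all 60 distinct tours).
Excess = 85 − 74 = 11.

11 m longer than the optimal tour.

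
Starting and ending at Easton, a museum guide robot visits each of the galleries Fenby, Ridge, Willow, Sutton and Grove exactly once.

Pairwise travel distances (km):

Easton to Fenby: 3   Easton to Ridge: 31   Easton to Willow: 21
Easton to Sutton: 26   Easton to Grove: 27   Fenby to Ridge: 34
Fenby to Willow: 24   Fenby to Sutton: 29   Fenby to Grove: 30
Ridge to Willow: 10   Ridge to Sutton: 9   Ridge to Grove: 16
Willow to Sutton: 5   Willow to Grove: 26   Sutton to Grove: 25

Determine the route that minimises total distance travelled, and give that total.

Easton → Fenby → Ridge → Willow → Sutton → Grove → Easton: 3+34+10+5+25+27 = 104
Easton → Fenby → Ridge → Willow → Grove → Sutton → Easton: 3+34+10+26+25+26 = 124
Easton → Fenby → Ridge → Sutton → Willow → Grove → Easton: 3+34+9+5+26+27 = 104
Easton → Fenby → Ridge → Sutton → Grove → Willow → Easton: 3+34+9+25+26+21 = 118
Easton → Fenby → Ridge → Grove → Willow → Sutton → Easton: 3+34+16+26+5+26 = 110
Easton → Fenby → Ridge → Grove → Sutton → Willow → Easton: 3+34+16+25+5+21 = 104
Easton → Fenby → Willow → Ridge → Sutton → Grove → Easton: 3+24+10+9+25+27 = 98
Easton → Fenby → Willow → Ridge → Grove → Sutton → Easton: 3+24+10+16+25+26 = 104
Easton → Fenby → Willow → Sutton → Ridge → Grove → Easton: 3+24+5+9+16+27 = 84
Easton → Fenby → Willow → Sutton → Grove → Ridge → Easton: 3+24+5+25+16+31 = 104
Easton → Fenby → Willow → Grove → Ridge → Sutton → Easton: 3+24+26+16+9+26 = 104
Easton → Fenby → Willow → Grove → Sutton → Ridge → Easton: 3+24+26+25+9+31 = 118
Easton → Fenby → Sutton → Ridge → Willow → Grove → Easton: 3+29+9+10+26+27 = 104
Easton → Fenby → Sutton → Ridge → Grove → Willow → Easton: 3+29+9+16+26+21 = 104
… (46 more)
The minimum is 84.
One optimal route: Easton → Fenby → Willow → Sutton → Ridge → Grove → Easton (or its reverse).

Minimum total distance: 84 km.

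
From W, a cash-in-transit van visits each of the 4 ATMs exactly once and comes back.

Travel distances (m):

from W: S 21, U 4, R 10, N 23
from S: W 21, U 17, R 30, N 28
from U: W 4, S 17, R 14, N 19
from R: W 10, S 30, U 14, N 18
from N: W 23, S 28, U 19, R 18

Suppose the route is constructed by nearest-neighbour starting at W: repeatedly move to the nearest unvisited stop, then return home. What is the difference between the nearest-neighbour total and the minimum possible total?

From W: U=4, R=10, S=21, N=23 → choose U (4).
From U: R=14, S=17, N=19 → choose R (14).
From R: N=18, S=30 → choose N (18).
From N: S=28 → choose S (28).
NN route W → U → R → N → S → W costs 85.
Optimal: W → U → S → N → R → W costs 77 (by enumerating all 12 distinct tours).
Excess = 85 − 77 = 8.

8 m longer than the optimal tour.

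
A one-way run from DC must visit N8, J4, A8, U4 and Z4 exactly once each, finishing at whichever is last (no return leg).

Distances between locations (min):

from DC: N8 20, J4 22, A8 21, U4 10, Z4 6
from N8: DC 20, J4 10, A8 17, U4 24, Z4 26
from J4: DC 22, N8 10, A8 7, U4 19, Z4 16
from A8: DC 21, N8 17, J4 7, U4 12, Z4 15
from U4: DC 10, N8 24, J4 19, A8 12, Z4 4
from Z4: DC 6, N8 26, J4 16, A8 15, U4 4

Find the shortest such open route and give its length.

There are 5! = 120 possible orderings.
DC → N8 → J4 → A8 → U4 → Z4: 20+10+7+12+4 = 53
DC → N8 → J4 → A8 → Z4 → U4: 20+10+7+15+4 = 56
DC → N8 → J4 → U4 → A8 → Z4: 20+10+19+12+15 = 76
DC → N8 → J4 → U4 → Z4 → A8: 20+10+19+4+15 = 68
DC → N8 → J4 → Z4 → A8 → U4: 20+10+16+15+12 = 73
DC → N8 → J4 → Z4 → U4 → A8: 20+10+16+4+12 = 62
DC → N8 → A8 → J4 → U4 → Z4: 20+17+7+19+4 = 67
DC → N8 → A8 → J4 → Z4 → U4: 20+17+7+16+4 = 64
DC → N8 → A8 → U4 → J4 → Z4: 20+17+12+19+16 = 84
DC → N8 → A8 → U4 → Z4 → J4: 20+17+12+4+16 = 69
DC → N8 → A8 → Z4 → J4 → U4: 20+17+15+16+19 = 87
DC → N8 → A8 → Z4 → U4 → J4: 20+17+15+4+19 = 75
DC → N8 → U4 → J4 → A8 → Z4: 20+24+19+7+15 = 85
DC → N8 → U4 → J4 → Z4 → A8: 20+24+19+16+15 = 94
… (106 more)
DC → Z4 → U4 → A8 → J4 → N8: 6+4+12+7+10 = 39  ← best
The minimum is 39.
One shortest path: DC → Z4 → U4 → A8 → J4 → N8.

Shortest open route: 39 min.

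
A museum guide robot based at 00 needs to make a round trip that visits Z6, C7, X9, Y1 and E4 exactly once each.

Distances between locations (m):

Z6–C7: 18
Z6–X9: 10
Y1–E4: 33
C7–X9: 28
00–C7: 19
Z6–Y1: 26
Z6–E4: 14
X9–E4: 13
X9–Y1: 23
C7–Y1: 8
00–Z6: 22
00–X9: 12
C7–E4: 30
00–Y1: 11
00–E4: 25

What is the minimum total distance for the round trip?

With 5 stops there are 5!/2 = 60 distinct round trips (a route and its reverse cost the same).
00 - Z6 - C7 - X9 - Y1 - E4 - 00: 22+18+28+23+33+25 = 149
00 - Z6 - C7 - X9 - E4 - Y1 - 00: 22+18+28+13+33+11 = 125
00 - Z6 - C7 - Y1 - X9 - E4 - 00: 22+18+8+23+13+25 = 109
00 - Z6 - C7 - Y1 - E4 - X9 - 00: 22+18+8+33+13+12 = 106
00 - Z6 - C7 - E4 - X9 - Y1 - 00: 22+18+30+13+23+11 = 117
00 - Z6 - C7 - E4 - Y1 - X9 - 00: 22+18+30+33+23+12 = 138
00 - Z6 - X9 - C7 - Y1 - E4 - 00: 22+10+28+8+33+25 = 126
00 - Z6 - X9 - C7 - E4 - Y1 - 00: 22+10+28+30+33+11 = 134
00 - Z6 - X9 - Y1 - C7 - E4 - 00: 22+10+23+8+30+25 = 118
00 - Z6 - X9 - Y1 - E4 - C7 - 00: 22+10+23+33+30+19 = 137
00 - Z6 - X9 - E4 - C7 - Y1 - 00: 22+10+13+30+8+11 = 94
00 - Z6 - X9 - E4 - Y1 - C7 - 00: 22+10+13+33+8+19 = 105
00 - Z6 - Y1 - C7 - X9 - E4 - 00: 22+26+8+28+13+25 = 122
00 - Z6 - Y1 - C7 - E4 - X9 - 00: 22+26+8+30+13+12 = 111
… (46 more)
00 - X9 - E4 - Z6 - C7 - Y1 - 00: 12+13+14+18+8+11 = 76  ← best
The minimum is 76.
One optimal route: 00 → X9 → E4 → Z6 → C7 → Y1 → 00 (or its reverse).

Shortest round trip = 76 m.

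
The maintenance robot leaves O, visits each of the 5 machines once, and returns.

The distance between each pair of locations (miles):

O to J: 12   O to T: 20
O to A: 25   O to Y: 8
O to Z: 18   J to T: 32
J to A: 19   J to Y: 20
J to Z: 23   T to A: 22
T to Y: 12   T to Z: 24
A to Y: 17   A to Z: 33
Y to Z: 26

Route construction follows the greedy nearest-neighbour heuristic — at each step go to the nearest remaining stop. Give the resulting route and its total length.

From O: distances to unvisited — Y=8, J=12, Z=18, T=20, A=25. Nearest is Y (8).
From Y: distances to unvisited — T=12, A=17, J=20, Z=26. Nearest is T (12).
From T: distances to unvisited — A=22, Z=24, J=32. Nearest is A (22).
From A: distances to unvisited — J=19, Z=33. Nearest is J (19).
From J: distances to unvisited — Z=23. Nearest is Z (23).
Return Z→O: 18.
Total = 8 + 12 + 22 + 19 + 23 + 18 = 102.

102 miles along O → Y → T → A → J → Z → O.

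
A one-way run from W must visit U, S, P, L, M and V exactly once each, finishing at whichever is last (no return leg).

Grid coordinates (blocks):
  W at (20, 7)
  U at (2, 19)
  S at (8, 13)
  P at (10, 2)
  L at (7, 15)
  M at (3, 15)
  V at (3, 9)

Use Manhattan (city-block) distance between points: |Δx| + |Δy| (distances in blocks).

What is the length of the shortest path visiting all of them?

There are 6! = 720 possible orderings.
W - U - S - P - L - M - V: 30+12+13+16+4+6 = 81
W - U - S - P - L - V - M: 30+12+13+16+10+6 = 87
W - U - S - P - M - L - V: 30+12+13+20+4+10 = 89
W - U - S - P - M - V - L: 30+12+13+20+6+10 = 91
W - U - S - P - V - L - M: 30+12+13+14+10+4 = 83
W - U - S - P - V - M - L: 30+12+13+14+6+4 = 79
W - U - S - L - P - M - V: 30+12+3+16+20+6 = 87
W - U - S - L - P - V - M: 30+12+3+16+14+6 = 81
… (712 more)
W - P - V - S - L - M - U: 15+14+9+3+4+5 = 50  ← best
The minimum is 50.
One shortest path: W → P → V → S → L → M → U.

Shortest open route: 50 blocks.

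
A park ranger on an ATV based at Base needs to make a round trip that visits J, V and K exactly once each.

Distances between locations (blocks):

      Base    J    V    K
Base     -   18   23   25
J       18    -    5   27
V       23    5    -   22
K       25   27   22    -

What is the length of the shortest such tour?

Base-J-V-K-Base: 18+5+22+25 = 70
Base-J-K-V-Base: 18+27+22+23 = 90
Base-V-J-K-Base: 23+5+27+25 = 80
The minimum is 70.
One optimal route: Base → J → V → K → Base (or its reverse).

Shortest round trip = 70 blocks.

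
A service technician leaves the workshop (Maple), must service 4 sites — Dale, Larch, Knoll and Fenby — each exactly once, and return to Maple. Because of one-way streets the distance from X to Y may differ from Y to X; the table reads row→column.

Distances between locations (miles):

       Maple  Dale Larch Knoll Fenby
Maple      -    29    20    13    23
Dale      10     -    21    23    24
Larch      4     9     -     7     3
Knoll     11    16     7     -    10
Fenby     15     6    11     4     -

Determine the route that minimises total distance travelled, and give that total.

Maple → Dale → Larch → Knoll → Fenby → Maple: 29+21+7+10+15 = 82
Maple → Dale → Larch → Fenby → Knoll → Maple: 29+21+3+4+11 = 68
Maple → Dale → Knoll → Larch → Fenby → Maple: 29+23+7+3+15 = 77
Maple → Dale → Knoll → Fenby → Larch → Maple: 29+23+10+11+4 = 77
Maple → Dale → Fenby → Larch → Knoll → Maple: 29+24+11+7+11 = 82
Maple → Dale → Fenby → Knoll → Larch → Maple: 29+24+4+7+4 = 68
Maple → Larch → Dale → Knoll → Fenby → Maple: 20+9+23+10+15 = 77
Maple → Larch → Dale → Fenby → Knoll → Maple: 20+9+24+4+11 = 68
Maple → Larch → Knoll → Dale → Fenby → Maple: 20+7+16+24+15 = 82
Maple → Larch → Knoll → Fenby → Dale → Maple: 20+7+10+6+10 = 53
Maple → Larch → Fenby → Dale → Knoll → Maple: 20+3+6+23+11 = 63
Maple → Larch → Fenby → Knoll → Dale → Maple: 20+3+4+16+10 = 53
Maple → Knoll → Dale → Larch → Fenby → Maple: 13+16+21+3+15 = 68
Maple → Knoll → Dale → Fenby → Larch → Maple: 13+16+24+11+4 = 68
… (10 more)
Maple → Knoll → Larch → Fenby → Dale → Maple: 13+7+3+6+10 = 39  ← best
The minimum is 39.
One optimal route: Maple → Knoll → Larch → Fenby → Dale → Maple.

39 miles — the shortest possible round trip.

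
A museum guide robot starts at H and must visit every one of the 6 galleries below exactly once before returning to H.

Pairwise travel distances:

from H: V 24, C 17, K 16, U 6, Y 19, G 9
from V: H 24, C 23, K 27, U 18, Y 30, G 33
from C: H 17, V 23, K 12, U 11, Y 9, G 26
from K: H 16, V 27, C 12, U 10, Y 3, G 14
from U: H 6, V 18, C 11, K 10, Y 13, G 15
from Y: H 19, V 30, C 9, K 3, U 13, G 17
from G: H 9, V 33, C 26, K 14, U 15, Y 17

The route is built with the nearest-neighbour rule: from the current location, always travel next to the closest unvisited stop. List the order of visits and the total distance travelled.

H → [U:6 / G:9 / K:16 / C:17 / Y:19 / V:24] → U (6)
U → [K:10 / C:11 / Y:13 / G:15 / V:18] → K (10)
K → [Y:3 / C:12 / G:14 / V:27] → Y (3)
Y → [C:9 / G:17 / V:30] → C (9)
C → [V:23 / G:26] → V (23)
V → [G:33] → G (33)
Return G→H: 9.
Total = 6 + 10 + 3 + 9 + 23 + 33 + 9 = 93.

Total distance 93 via the nearest-neighbour route H → U → K → Y → C → V → G → H.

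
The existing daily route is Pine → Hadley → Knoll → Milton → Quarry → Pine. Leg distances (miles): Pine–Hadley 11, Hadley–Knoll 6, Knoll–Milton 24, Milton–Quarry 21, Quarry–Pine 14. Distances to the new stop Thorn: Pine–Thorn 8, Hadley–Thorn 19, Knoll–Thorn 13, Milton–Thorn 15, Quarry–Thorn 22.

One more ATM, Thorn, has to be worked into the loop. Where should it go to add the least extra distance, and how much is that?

Adding 4 miles by placing Thorn on the Knoll–Milton leg.

Insertion cost between consecutive stops i–j is d(i,Thorn) + d(Thorn,j) − d(i,j):
  between Pine and Hadley: 8 + 19 − 11 = 16
  between Hadley and Knoll: 19 + 13 − 6 = 26
  between Knoll and Milton: 13 + 15 − 24 = 4
  between Milton and Quarry: 15 + 22 − 21 = 16
  between Quarry and Pine: 22 + 8 − 14 = 16
Cheapest insertion is between Knoll and Milton, adding 4.
New total = 76 + 4 = 80.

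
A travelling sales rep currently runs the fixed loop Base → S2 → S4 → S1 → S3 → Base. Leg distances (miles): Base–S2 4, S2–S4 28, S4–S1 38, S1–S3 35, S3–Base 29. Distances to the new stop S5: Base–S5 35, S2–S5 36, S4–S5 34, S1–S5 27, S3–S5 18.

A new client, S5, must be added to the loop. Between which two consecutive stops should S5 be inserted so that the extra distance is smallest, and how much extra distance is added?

Insertion cost between consecutive stops i–j is d(i,S5) + d(S5,j) − d(i,j):
  between Base and S2: 35 + 36 − 4 = 67
  between S2 and S4: 36 + 34 − 28 = 42
  between S4 and S1: 34 + 27 − 38 = 23
  between S1 and S3: 27 + 18 − 35 = 10
  between S3 and Base: 18 + 35 − 29 = 24
Cheapest insertion is between S1 and S3, adding 10.
New total = 134 + 10 = 144.

Minimum extra distance: 10 miles, inserting S5 between S1 and S3.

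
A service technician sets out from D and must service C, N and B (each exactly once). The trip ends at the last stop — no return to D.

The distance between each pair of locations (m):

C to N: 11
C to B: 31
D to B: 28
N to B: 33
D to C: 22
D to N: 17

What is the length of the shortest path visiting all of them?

There are 3! = 6 possible orderings.
D - C - N - B: 22+11+33 = 66
D - C - B - N: 22+31+33 = 86
D - N - C - B: 17+11+31 = 59
D - N - B - C: 17+33+31 = 81
D - B - C - N: 28+31+11 = 70
D - B - N - C: 28+33+11 = 72
The minimum is 59.
One shortest path: D → N → C → B.

Shortest open route: 59 m.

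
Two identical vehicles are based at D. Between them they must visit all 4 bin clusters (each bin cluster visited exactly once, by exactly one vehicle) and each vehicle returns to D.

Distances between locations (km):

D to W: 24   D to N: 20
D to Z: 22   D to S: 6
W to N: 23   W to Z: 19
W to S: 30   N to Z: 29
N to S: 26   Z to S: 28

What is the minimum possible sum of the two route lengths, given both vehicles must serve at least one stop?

There are 2^3 − 1 = 7 ways to divide the 4 stops into two non-empty groups. For each, the best each vehicle can do is its own shortest tour through its group:
  {W} + {N, Z, S}: 48 + 83 = 131
  {N} + {W, Z, S}: 40 + 77 = 117
  {W, N} + {Z, S}: 67 + 56 = 123
  {Z} + {W, N, S}: 44 + 79 = 123
  {W, Z} + {N, S}: 65 + 52 = 117
  {N, Z} + {W, S}: 71 + 60 = 131
  … (7 splits in total)
  {W, N, Z} + {S}: 84 + 12 = 96  ← best
Best: vehicle 1 D → N → W → Z → D = 84; vehicle 2 D → S → D = 12; combined 96.

96 km — the smallest possible combined total.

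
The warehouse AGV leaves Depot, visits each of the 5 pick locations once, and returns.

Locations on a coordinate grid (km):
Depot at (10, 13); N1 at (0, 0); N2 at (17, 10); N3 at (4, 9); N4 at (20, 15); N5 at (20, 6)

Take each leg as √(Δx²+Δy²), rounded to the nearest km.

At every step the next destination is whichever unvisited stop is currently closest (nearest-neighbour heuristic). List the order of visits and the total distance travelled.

61 km along Depot → N3 → N1 → N2 → N5 → N4 → Depot.

Depot → [N3:7 / N2:8 / N4:10 / N5:12 / N1:16] → N3 (7)
N3 → [N1:10 / N2:13 / N5:16 / N4:17] → N1 (10)
N1 → [N2:20 / N5:21 / N4:25] → N2 (20)
N2 → [N5:5 / N4:6] → N5 (5)
N5 → [N4:9] → N4 (9)
Return N4→Depot: 10.
Total = 7 + 10 + 20 + 5 + 9 + 10 = 61.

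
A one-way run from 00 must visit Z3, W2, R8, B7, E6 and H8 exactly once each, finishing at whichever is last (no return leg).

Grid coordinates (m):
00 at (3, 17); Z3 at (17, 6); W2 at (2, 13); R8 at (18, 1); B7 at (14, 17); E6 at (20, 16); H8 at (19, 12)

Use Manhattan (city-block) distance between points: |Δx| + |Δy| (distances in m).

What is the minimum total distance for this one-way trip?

Shortest open route: 47 m.

There are 6! = 720 possible orderings.
00→Z3→W2→R8→B7→E6→H8: 25+22+28+20+7+5 = 107
00→Z3→W2→R8→B7→H8→E6: 25+22+28+20+10+5 = 110
00→Z3→W2→R8→E6→B7→H8: 25+22+28+17+7+10 = 109
00→Z3→W2→R8→E6→H8→B7: 25+22+28+17+5+10 = 107
00→Z3→W2→R8→H8→B7→E6: 25+22+28+12+10+7 = 104
00→Z3→W2→R8→H8→E6→B7: 25+22+28+12+5+7 = 99
00→Z3→W2→B7→R8→E6→H8: 25+22+16+20+17+5 = 105
00→Z3→W2→B7→R8→H8→E6: 25+22+16+20+12+5 = 100
… (712 more)
00→W2→B7→E6→H8→Z3→R8: 5+16+7+5+8+6 = 47  ← best
The minimum is 47.
One shortest path: 00 → W2 → B7 → E6 → H8 → Z3 → R8.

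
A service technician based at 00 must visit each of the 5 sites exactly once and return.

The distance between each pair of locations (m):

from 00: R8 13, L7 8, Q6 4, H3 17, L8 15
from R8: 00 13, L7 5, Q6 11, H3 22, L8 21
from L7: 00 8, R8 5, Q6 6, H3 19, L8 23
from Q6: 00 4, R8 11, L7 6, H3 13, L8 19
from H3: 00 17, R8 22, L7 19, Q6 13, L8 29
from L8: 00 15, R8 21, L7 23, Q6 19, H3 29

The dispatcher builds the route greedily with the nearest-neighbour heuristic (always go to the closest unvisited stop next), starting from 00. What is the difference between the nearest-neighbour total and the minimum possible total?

From 00: Q6=4, L7=8, R8=13, L8=15, H3=17 → choose Q6 (4).
From Q6: L7=6, R8=11, H3=13, L8=19 → choose L7 (6).
From L7: R8=5, H3=19, L8=23 → choose R8 (5).
From R8: L8=21, H3=22 → choose L8 (21).
From L8: H3=29 → choose H3 (29).
NN route 00 → Q6 → L7 → R8 → L8 → H3 → 00 costs 82.
Optimal: 00 → Q6 → H3 → L7 → R8 → L8 → 00 costs 77 (by enumerating all 60 distinct tours).
Excess = 82 − 77 = 5.

Excess over optimum: 5 m.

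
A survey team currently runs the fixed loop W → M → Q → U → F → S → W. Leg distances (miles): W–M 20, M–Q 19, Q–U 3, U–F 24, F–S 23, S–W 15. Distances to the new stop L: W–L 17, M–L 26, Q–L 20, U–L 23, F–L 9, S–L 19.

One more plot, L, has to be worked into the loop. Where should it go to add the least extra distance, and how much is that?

Adding 5 miles by placing L on the F–S leg.

Insertion cost between consecutive stops i–j is d(i,L) + d(L,j) − d(i,j):
  between W and M: 17 + 26 − 20 = 23
  between M and Q: 26 + 20 − 19 = 27
  between Q and U: 20 + 23 − 3 = 40
  between U and F: 23 + 9 − 24 = 8
  between F and S: 9 + 19 − 23 = 5
  between S and W: 19 + 17 − 15 = 21
Cheapest insertion is between F and S, adding 5.
New total = 104 + 5 = 109.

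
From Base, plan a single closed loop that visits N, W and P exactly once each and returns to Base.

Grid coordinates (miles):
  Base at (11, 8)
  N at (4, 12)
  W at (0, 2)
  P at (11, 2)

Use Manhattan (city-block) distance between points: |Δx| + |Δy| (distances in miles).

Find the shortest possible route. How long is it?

Shortest round trip = 42 miles.

There are 3 distinct closed tours to check (reversals are equivalent).
Base-N-W-P-Base: 11+14+11+6 = 42
Base-N-P-W-Base: 11+17+11+17 = 56
Base-W-N-P-Base: 17+14+17+6 = 54
The minimum is 42.
One optimal route: Base → N → W → P → Base (or its reverse).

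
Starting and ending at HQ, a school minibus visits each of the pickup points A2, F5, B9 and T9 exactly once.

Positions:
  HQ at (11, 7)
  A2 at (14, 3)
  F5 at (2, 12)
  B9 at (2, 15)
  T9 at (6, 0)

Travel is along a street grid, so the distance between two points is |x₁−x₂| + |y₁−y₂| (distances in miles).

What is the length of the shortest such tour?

With 4 stops there are 4!/2 = 12 distinct round trips (a route and its reverse cost the same).
HQ - A2 - F5 - B9 - T9 - HQ: 7+21+3+19+12 = 62
HQ - A2 - F5 - T9 - B9 - HQ: 7+21+16+19+17 = 80
HQ - A2 - B9 - F5 - T9 - HQ: 7+24+3+16+12 = 62
HQ - A2 - B9 - T9 - F5 - HQ: 7+24+19+16+14 = 80
HQ - A2 - T9 - F5 - B9 - HQ: 7+11+16+3+17 = 54
HQ - A2 - T9 - B9 - F5 - HQ: 7+11+19+3+14 = 54
HQ - F5 - A2 - B9 - T9 - HQ: 14+21+24+19+12 = 90
HQ - F5 - A2 - T9 - B9 - HQ: 14+21+11+19+17 = 82
HQ - F5 - B9 - A2 - T9 - HQ: 14+3+24+11+12 = 64
HQ - F5 - T9 - A2 - B9 - HQ: 14+16+11+24+17 = 82
HQ - B9 - A2 - F5 - T9 - HQ: 17+24+21+16+12 = 90
HQ - B9 - F5 - A2 - T9 - HQ: 17+3+21+11+12 = 64
The minimum is 54.
One optimal route: HQ → A2 → T9 → F5 → B9 → HQ (or its reverse).

Shortest round trip = 54 miles.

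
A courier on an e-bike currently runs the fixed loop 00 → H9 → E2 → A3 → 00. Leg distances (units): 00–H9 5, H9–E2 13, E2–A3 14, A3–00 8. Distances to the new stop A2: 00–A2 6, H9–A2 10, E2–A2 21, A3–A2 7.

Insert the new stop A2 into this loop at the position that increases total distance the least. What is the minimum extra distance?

Insertion cost between consecutive stops i–j is d(i,A2) + d(A2,j) − d(i,j):
  between 00 and H9: 6 + 10 − 5 = 11
  between H9 and E2: 10 + 21 − 13 = 18
  between E2 and A3: 21 + 7 − 14 = 14
  between A3 and 00: 7 + 6 − 8 = 5
Cheapest insertion is between A3 and 00, adding 5.
New total = 40 + 5 = 45.

Adding 5 by placing A2 on the A3–00 leg.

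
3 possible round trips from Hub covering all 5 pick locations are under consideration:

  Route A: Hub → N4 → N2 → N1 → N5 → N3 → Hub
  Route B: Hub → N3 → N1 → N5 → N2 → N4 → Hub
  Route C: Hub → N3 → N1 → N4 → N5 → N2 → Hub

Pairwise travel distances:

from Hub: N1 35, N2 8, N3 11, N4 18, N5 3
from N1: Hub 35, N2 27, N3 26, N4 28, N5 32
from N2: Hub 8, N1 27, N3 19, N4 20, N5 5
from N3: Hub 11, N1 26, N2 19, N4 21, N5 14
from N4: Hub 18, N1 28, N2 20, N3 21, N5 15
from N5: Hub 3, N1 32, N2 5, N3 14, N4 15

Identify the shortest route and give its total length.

Route A: 18 + 20 + 27 + 32 + 14 + 11 = 122
Route B: 11 + 26 + 32 + 5 + 20 + 18 = 112
Route C: 11 + 26 + 28 + 15 + 5 + 8 = 93

Shortest is Route C, total 93.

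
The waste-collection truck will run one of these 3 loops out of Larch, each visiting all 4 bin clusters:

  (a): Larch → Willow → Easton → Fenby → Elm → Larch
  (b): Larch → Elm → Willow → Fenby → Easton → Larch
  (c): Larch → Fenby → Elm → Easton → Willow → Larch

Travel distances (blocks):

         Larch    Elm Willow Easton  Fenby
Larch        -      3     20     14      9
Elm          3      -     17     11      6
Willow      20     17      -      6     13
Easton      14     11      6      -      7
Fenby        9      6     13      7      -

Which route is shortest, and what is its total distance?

(a): 20 + 6 + 7 + 6 + 3 = 42
(b): 3 + 17 + 13 + 7 + 14 = 54
(c): 9 + 6 + 11 + 6 + 20 = 52

42 blocks — (a) is the shortest.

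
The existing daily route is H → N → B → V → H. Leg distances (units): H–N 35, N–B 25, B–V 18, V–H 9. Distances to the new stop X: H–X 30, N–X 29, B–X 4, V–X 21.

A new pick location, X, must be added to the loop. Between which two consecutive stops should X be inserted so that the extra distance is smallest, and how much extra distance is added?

+7 — insert X between B and V.

Insertion cost between consecutive stops i–j is d(i,X) + d(X,j) − d(i,j):
  between H and N: 30 + 29 − 35 = 24
  between N and B: 29 + 4 − 25 = 8
  between B and V: 4 + 21 − 18 = 7
  between V and H: 21 + 30 − 9 = 42
Cheapest insertion is between B and V, adding 7.
New total = 87 + 7 = 94.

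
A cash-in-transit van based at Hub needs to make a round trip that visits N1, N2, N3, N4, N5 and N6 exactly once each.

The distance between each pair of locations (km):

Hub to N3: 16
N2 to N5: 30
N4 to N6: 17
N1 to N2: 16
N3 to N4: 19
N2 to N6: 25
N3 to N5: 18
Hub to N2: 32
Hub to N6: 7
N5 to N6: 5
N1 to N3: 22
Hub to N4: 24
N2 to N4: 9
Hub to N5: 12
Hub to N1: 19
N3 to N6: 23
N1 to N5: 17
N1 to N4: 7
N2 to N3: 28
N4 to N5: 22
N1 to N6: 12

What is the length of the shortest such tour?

Minimum total distance: 89 km.

There are 360 distinct closed tours to check (reversals are equivalent).
Hub - N1 - N2 - N3 - N4 - N5 - N6 - Hub: 19+16+28+19+22+5+7 = 116
Hub - N1 - N2 - N3 - N4 - N6 - N5 - Hub: 19+16+28+19+17+5+12 = 116
Hub - N1 - N2 - N3 - N5 - N4 - N6 - Hub: 19+16+28+18+22+17+7 = 127
Hub - N1 - N2 - N3 - N5 - N6 - N4 - Hub: 19+16+28+18+5+17+24 = 127
Hub - N1 - N2 - N3 - N6 - N4 - N5 - Hub: 19+16+28+23+17+22+12 = 137
Hub - N1 - N2 - N3 - N6 - N5 - N4 - Hub: 19+16+28+23+5+22+24 = 137
Hub - N1 - N2 - N4 - N3 - N5 - N6 - Hub: 19+16+9+19+18+5+7 = 93
Hub - N1 - N2 - N4 - N3 - N6 - N5 - Hub: 19+16+9+19+23+5+12 = 103
… (352 more)
Hub - N3 - N2 - N4 - N1 - N5 - N6 - Hub: 16+28+9+7+17+5+7 = 89  ← best
The minimum is 89.
One optimal route: Hub → N3 → N2 → N4 → N1 → N5 → N6 → Hub (or its reverse).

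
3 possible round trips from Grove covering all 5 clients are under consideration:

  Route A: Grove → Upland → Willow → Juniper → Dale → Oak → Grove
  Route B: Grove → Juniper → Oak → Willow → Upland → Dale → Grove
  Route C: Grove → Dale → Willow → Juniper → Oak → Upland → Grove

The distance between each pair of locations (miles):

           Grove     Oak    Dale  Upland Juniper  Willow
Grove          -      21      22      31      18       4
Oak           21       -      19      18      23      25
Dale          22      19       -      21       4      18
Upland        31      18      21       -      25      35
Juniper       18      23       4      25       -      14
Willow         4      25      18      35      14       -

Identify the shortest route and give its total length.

124 miles — Route A is the shortest.

Route A: 31 + 35 + 14 + 4 + 19 + 21 = 124
Route B: 18 + 23 + 25 + 35 + 21 + 22 = 144
Route C: 22 + 18 + 14 + 23 + 18 + 31 = 126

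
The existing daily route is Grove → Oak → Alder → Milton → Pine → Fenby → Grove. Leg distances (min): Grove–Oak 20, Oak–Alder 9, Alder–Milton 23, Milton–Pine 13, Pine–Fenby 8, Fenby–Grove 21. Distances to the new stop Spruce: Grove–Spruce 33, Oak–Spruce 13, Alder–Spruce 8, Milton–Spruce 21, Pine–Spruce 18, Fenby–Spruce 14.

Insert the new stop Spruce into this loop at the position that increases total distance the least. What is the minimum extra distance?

+6 min — insert Spruce between Alder and Milton.

Insertion cost between consecutive stops i–j is d(i,Spruce) + d(Spruce,j) − d(i,j):
  between Grove and Oak: 33 + 13 − 20 = 26
  between Oak and Alder: 13 + 8 − 9 = 12
  between Alder and Milton: 8 + 21 − 23 = 6
  between Milton and Pine: 21 + 18 − 13 = 26
  between Pine and Fenby: 18 + 14 − 8 = 24
  between Fenby and Grove: 14 + 33 − 21 = 26
Cheapest insertion is between Alder and Milton, adding 6.
New total = 94 + 6 = 100.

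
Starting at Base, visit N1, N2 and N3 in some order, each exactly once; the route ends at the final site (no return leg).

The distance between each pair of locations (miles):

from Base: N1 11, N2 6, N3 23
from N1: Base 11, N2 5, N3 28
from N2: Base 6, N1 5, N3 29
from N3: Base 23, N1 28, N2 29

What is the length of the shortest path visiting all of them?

39 miles — the minimum one-way total.

There are 3! = 6 possible orderings.
Base→N1→N2→N3: 11+5+29 = 45
Base→N1→N3→N2: 11+28+29 = 68
Base→N2→N1→N3: 6+5+28 = 39
Base→N2→N3→N1: 6+29+28 = 63
Base→N3→N1→N2: 23+28+5 = 56
Base→N3→N2→N1: 23+29+5 = 57
The minimum is 39.
One shortest path: Base → N2 → N1 → N3.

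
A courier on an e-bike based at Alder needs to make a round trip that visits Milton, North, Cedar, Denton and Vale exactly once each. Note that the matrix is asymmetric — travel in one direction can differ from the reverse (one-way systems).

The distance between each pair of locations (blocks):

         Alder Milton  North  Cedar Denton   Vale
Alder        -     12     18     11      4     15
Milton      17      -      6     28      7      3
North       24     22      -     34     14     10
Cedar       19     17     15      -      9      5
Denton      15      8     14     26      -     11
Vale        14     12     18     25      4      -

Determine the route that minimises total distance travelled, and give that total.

58 blocks — the shortest possible round trip.

Alder→Milton→North→Cedar→Denton→Vale→Alder: 12+6+34+9+11+14 = 86
Alder→Milton→North→Cedar→Vale→Denton→Alder: 12+6+34+5+4+15 = 76
Alder→Milton→North→Denton→Cedar→Vale→Alder: 12+6+14+26+5+14 = 77
Alder→Milton→North→Denton→Vale→Cedar→Alder: 12+6+14+11+25+19 = 87
Alder→Milton→North→Vale→Cedar→Denton→Alder: 12+6+10+25+9+15 = 77
Alder→Milton→North→Vale→Denton→Cedar→Alder: 12+6+10+4+26+19 = 77
Alder→Milton→Cedar→North→Denton→Vale→Alder: 12+28+15+14+11+14 = 94
Alder→Milton→Cedar→North→Vale→Denton→Alder: 12+28+15+10+4+15 = 84
Alder→Milton→Cedar→Denton→North→Vale→Alder: 12+28+9+14+10+14 = 87
Alder→Milton→Cedar→Denton→Vale→North→Alder: 12+28+9+11+18+24 = 102
Alder→Milton→Cedar→Vale→North→Denton→Alder: 12+28+5+18+14+15 = 92
Alder→Milton→Cedar→Vale→Denton→North→Alder: 12+28+5+4+14+24 = 87
Alder→Milton→Denton→North→Cedar→Vale→Alder: 12+7+14+34+5+14 = 86
Alder→Milton→Denton→North→Vale→Cedar→Alder: 12+7+14+10+25+19 = 87
… (106 more)
Alder→Cedar→Denton→Milton→North→Vale→Alder: 11+9+8+6+10+14 = 58  ← best
The minimum is 58.
One optimal route: Alder → Cedar → Denton → Milton → North → Vale → Alder.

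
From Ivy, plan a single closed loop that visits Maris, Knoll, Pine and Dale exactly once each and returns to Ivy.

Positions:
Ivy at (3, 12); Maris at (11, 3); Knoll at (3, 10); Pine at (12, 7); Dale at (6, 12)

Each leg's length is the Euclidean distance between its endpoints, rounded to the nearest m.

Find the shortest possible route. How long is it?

Minimum total distance: 28 m.

There are 12 distinct closed tours to check (reversals are equivalent).
Ivy→Maris→Knoll→Pine→Dale→Ivy: 12+11+9+8+3 = 43
Ivy→Maris→Knoll→Dale→Pine→Ivy: 12+11+4+8+10 = 45
Ivy→Maris→Pine→Knoll→Dale→Ivy: 12+4+9+4+3 = 32
Ivy→Maris→Pine→Dale→Knoll→Ivy: 12+4+8+4+2 = 30
Ivy→Maris→Dale→Knoll→Pine→Ivy: 12+10+4+9+10 = 45
Ivy→Maris→Dale→Pine→Knoll→Ivy: 12+10+8+9+2 = 41
Ivy→Knoll→Maris→Pine→Dale→Ivy: 2+11+4+8+3 = 28
Ivy→Knoll→Maris→Dale→Pine→Ivy: 2+11+10+8+10 = 41
Ivy→Knoll→Pine→Maris→Dale→Ivy: 2+9+4+10+3 = 28
Ivy→Knoll→Dale→Maris→Pine→Ivy: 2+4+10+4+10 = 30
Ivy→Pine→Maris→Knoll→Dale→Ivy: 10+4+11+4+3 = 32
Ivy→Pine→Knoll→Maris→Dale→Ivy: 10+9+11+10+3 = 43
The minimum is 28.
One optimal route: Ivy → Knoll → Maris → Pine → Dale → Ivy (or its reverse).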